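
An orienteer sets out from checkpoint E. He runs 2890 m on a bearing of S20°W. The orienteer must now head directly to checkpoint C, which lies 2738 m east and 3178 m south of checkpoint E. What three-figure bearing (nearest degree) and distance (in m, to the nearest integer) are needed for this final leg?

Leg 1 (S20°W, 2890 m): east 2890 sin 200° = -988.44, north 2890 cos 200° = -2715.71
Current position: (-988.44, -2715.71). Target: (2738, -3178). Remaining: Δeast = 3726.44, Δnorth = -462.29.
Bearing = atan2(3726.44, -462.29) mod 360° = 97.07°; distance = √((3726.44)² + (-462.29)²) = 3755.004 m.

097°, 3755 m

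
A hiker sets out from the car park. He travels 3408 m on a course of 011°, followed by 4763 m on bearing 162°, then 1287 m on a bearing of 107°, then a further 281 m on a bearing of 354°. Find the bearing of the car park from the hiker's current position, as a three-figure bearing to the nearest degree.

291°

Leg 1 (011°, 3408 m): east 3408 sin 11° = 650.28, north 3408 cos 11° = 3345.39
Leg 2 (162°, 4763 m): east 4763 sin 162° = 1471.85, north 4763 cos 162° = -4529.88
Leg 3 (107°, 1287 m): east 1287 sin 107° = 1230.76, north 1287 cos 107° = -376.28
Leg 4 (354°, 281 m): east 281 sin 354° = -29.37, north 281 cos 354° = 279.46
Net displacement: 3323.52 east, -1281.32 north. Direction back to start is (-3323.52, 1281.32): bearing = atan2(-3323.52, 1281.32) mod 360° = 291.08° ≈ 291°.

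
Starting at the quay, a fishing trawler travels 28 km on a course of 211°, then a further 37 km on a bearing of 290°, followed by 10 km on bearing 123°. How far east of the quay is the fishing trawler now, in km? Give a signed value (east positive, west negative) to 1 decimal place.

-40.8 km

Leg 1 (211°, 28 km): east 28 sin 211° = -14.42, north 28 cos 211° = -24.00
Leg 2 (290°, 37 km): east 37 sin 290° = -34.77, north 37 cos 290° = 12.65
Leg 3 (123°, 10 km): east 10 sin 123° = 8.39, north 10 cos 123° = -5.45
Net east component: -40.80 km.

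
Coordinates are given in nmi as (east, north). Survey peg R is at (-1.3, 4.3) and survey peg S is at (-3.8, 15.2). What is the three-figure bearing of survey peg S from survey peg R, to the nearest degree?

347°

Δeast = -3.8 − -1.3 = -2.50; Δnorth = 15.2 − 4.3 = 10.90.
Bearing = atan2(Δeast, Δnorth) mod 360° = 347.08° ≈ 347°.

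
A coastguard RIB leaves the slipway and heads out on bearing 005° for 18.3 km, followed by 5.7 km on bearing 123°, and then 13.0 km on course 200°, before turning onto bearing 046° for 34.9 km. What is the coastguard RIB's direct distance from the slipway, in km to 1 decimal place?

38.3 km

Leg 1 (005°, 18.3 km): east 18.3 sin 5° = 1.59, north 18.3 cos 5° = 18.23
Leg 2 (123°, 5.7 km): east 5.7 sin 123° = 4.78, north 5.7 cos 123° = -3.10
Leg 3 (200°, 13.0 km): east 13.0 sin 200° = -4.45, north 13.0 cos 200° = -12.22
Leg 4 (046°, 34.9 km): east 34.9 sin 46° = 25.10, north 34.9 cos 46° = 24.24
Net: 27.03 east, 27.15 north. Distance = √((27.03)² + (27.15)²) = 38.316 km.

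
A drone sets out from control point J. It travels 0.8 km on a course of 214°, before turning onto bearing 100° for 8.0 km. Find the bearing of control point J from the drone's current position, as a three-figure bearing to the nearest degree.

285°

Leg 1 (214°, 0.8 km): east 0.8 sin 214° = -0.45, north 0.8 cos 214° = -0.66
Leg 2 (100°, 8.0 km): east 8.0 sin 100° = 7.88, north 8.0 cos 100° = -1.39
Net displacement: 7.43 east, -2.05 north. Direction back to start is (-7.43, 2.05): bearing = atan2(-7.43, 2.05) mod 360° = 285.44° ≈ 285°.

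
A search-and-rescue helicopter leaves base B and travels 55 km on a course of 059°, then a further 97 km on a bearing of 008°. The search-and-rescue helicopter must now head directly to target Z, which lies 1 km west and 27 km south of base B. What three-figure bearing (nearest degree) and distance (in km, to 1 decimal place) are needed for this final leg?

Leg 1 (059°, 55 km): east 55 sin 59° = 47.14, north 55 cos 59° = 28.33
Leg 2 (008°, 97 km): east 97 sin 8° = 13.50, north 97 cos 8° = 96.06
Current position: (60.64, 124.38). Target: (-1, -27). Remaining: Δeast = -61.64, Δnorth = -151.38.
Bearing = atan2(-61.64, -151.38) mod 360° = 202.16°; distance = √((-61.64)² + (-151.38)²) = 163.453 km.

202°, 163.5 km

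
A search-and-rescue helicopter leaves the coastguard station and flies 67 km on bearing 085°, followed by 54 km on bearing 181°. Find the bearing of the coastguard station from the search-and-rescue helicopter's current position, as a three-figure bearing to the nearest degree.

Leg 1 (085°, 67 km): east 67 sin 85° = 66.75, north 67 cos 85° = 5.84
Leg 2 (181°, 54 km): east 54 sin 181° = -0.94, north 54 cos 181° = -53.99
Net displacement: 65.80 east, -48.15 north. Direction back to start is (-65.80, 48.15): bearing = atan2(-65.80, 48.15) mod 360° = 306.20° ≈ 306°.

306°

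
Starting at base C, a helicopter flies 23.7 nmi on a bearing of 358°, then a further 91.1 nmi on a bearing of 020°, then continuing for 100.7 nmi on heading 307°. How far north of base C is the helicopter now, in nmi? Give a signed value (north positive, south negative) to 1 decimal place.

169.9 nmi

Leg 1 (358°, 23.7 nmi): east 23.7 sin 358° = -0.83, north 23.7 cos 358° = 23.69
Leg 2 (020°, 91.1 nmi): east 91.1 sin 20° = 31.16, north 91.1 cos 20° = 85.61
Leg 3 (307°, 100.7 nmi): east 100.7 sin 307° = -80.42, north 100.7 cos 307° = 60.60
Net north component: 169.89 nmi.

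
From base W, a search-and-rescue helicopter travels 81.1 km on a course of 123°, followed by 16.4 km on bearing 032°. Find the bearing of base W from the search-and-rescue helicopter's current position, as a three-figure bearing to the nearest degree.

Leg 1 (123°, 81.1 km): east 81.1 sin 123° = 68.02, north 81.1 cos 123° = -44.17
Leg 2 (032°, 16.4 km): east 16.4 sin 32° = 8.69, north 16.4 cos 32° = 13.91
Net displacement: 76.71 east, -30.26 north. Direction back to start is (-76.71, 30.26): bearing = atan2(-76.71, 30.26) mod 360° = 291.53° ≈ 292°.

292°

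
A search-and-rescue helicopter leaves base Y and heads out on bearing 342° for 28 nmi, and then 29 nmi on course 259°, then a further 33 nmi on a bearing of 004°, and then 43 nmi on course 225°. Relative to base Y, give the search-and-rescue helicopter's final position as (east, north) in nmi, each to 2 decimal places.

Leg 1 (342°, 28 nmi): east 28 sin 342° = -8.65, north 28 cos 342° = 26.63
Leg 2 (259°, 29 nmi): east 29 sin 259° = -28.47, north 29 cos 259° = -5.53
Leg 3 (004°, 33 nmi): east 33 sin 4° = 2.30, north 33 cos 4° = 32.92
Leg 4 (225°, 43 nmi): east 43 sin 225° = -30.41, north 43 cos 225° = -30.41
Summing: -65.22 nmi east, 23.61 nmi north → (-65.22, 23.61).

(-65.22, 23.61)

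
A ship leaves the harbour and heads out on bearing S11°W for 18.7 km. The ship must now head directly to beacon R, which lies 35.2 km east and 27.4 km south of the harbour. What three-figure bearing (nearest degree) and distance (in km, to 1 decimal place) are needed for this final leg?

103°, 39.8 km

Leg 1 (S11°W, 18.7 km): east 18.7 sin 191° = -3.57, north 18.7 cos 191° = -18.36
Current position: (-3.57, -18.36). Target: (35.2, -27.4). Remaining: Δeast = 38.77, Δnorth = -9.04.
Bearing = atan2(38.77, -9.04) mod 360° = 103.13°; distance = √((38.77)² + (-9.04)²) = 39.809 km.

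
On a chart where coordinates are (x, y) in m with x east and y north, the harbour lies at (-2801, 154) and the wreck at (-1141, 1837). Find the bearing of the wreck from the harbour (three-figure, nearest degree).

045°

Δeast = -1141 − -2801 = 1660.00; Δnorth = 1837 − 154 = 1683.00.
Bearing = atan2(Δeast, Δnorth) mod 360° = 44.61° ≈ 045°.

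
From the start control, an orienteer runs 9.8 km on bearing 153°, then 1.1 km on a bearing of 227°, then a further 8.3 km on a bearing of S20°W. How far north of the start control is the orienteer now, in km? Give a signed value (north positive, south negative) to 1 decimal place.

-17.3 km

Leg 1 (153°, 9.8 km): east 9.8 sin 153° = 4.45, north 9.8 cos 153° = -8.73
Leg 2 (227°, 1.1 km): east 1.1 sin 227° = -0.80, north 1.1 cos 227° = -0.75
Leg 3 (S20°W, 8.3 km): east 8.3 sin 200° = -2.84, north 8.3 cos 200° = -7.80
Net north component: -17.28 km.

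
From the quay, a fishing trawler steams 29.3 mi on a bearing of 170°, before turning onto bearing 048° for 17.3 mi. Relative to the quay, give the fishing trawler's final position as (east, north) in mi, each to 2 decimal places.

(17.94, -17.28)

Leg 1 (170°, 29.3 mi): east 29.3 sin 170° = 5.09, north 29.3 cos 170° = -28.85
Leg 2 (048°, 17.3 mi): east 17.3 sin 48° = 12.86, north 17.3 cos 48° = 11.58
Summing: 17.94 mi east, -17.28 mi north → (17.94, -17.28).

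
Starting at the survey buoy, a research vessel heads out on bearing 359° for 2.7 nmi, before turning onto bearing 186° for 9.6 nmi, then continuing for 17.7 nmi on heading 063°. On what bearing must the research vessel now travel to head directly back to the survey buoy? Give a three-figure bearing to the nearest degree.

265°

Leg 1 (359°, 2.7 nmi): east 2.7 sin 359° = -0.05, north 2.7 cos 359° = 2.70
Leg 2 (186°, 9.6 nmi): east 9.6 sin 186° = -1.00, north 9.6 cos 186° = -9.55
Leg 3 (063°, 17.7 nmi): east 17.7 sin 63° = 15.77, north 17.7 cos 63° = 8.04
Net displacement: 14.72 east, 1.19 north. Direction back to start is (-14.72, -1.19): bearing = atan2(-14.72, -1.19) mod 360° = 265.39° ≈ 265°.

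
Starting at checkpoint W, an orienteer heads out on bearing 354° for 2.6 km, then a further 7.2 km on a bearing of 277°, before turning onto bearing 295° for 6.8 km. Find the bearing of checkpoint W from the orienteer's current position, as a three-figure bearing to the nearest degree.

Leg 1 (354°, 2.6 km): east 2.6 sin 354° = -0.27, north 2.6 cos 354° = 2.59
Leg 2 (277°, 7.2 km): east 7.2 sin 277° = -7.15, north 7.2 cos 277° = 0.88
Leg 3 (295°, 6.8 km): east 6.8 sin 295° = -6.16, north 6.8 cos 295° = 2.87
Net displacement: -13.58 east, 6.34 north. Direction back to start is (13.58, -6.34): bearing = atan2(13.58, -6.34) mod 360° = 115.01° ≈ 115°.

115°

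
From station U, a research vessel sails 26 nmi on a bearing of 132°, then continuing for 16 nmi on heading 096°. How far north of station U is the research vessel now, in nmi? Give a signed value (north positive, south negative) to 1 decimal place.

Leg 1 (132°, 26 nmi): east 26 sin 132° = 19.32, north 26 cos 132° = -17.40
Leg 2 (096°, 16 nmi): east 16 sin 96° = 15.91, north 16 cos 96° = -1.67
Net north component: -19.07 nmi.

-19.1 nmi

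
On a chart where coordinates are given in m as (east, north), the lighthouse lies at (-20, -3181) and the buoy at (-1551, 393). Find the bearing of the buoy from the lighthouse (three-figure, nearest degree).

337°

Δeast = -1551 − -20 = -1531.00; Δnorth = 393 − -3181 = 3574.00.
Bearing = atan2(Δeast, Δnorth) mod 360° = 336.81° ≈ 337°.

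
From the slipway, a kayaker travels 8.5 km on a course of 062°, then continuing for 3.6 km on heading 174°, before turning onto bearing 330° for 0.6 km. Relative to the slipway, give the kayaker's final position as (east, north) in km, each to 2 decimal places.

Leg 1 (062°, 8.5 km): east 8.5 sin 62° = 7.51, north 8.5 cos 62° = 3.99
Leg 2 (174°, 3.6 km): east 3.6 sin 174° = 0.38, north 3.6 cos 174° = -3.58
Leg 3 (330°, 0.6 km): east 0.6 sin 330° = -0.30, north 0.6 cos 330° = 0.52
Summing: 7.58 km east, 0.93 km north → (7.58, 0.93).

(7.58, 0.93)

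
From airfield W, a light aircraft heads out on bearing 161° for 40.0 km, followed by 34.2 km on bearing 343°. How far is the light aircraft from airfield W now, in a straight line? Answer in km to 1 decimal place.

Leg 1 (161°, 40.0 km): east 40.0 sin 161° = 13.02, north 40.0 cos 161° = -37.82
Leg 2 (343°, 34.2 km): east 34.2 sin 343° = -10.00, north 34.2 cos 343° = 32.71
Net: 3.02 east, -5.12 north. Distance = √((3.02)² + (-5.12)²) = 5.942 km.

5.9 km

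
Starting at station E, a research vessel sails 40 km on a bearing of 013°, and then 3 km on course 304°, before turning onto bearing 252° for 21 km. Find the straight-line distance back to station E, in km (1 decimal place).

36.7 km

Leg 1 (013°, 40 km): east 40 sin 13° = 9.00, north 40 cos 13° = 38.97
Leg 2 (304°, 3 km): east 3 sin 304° = -2.49, north 3 cos 304° = 1.68
Leg 3 (252°, 21 km): east 21 sin 252° = -19.97, north 21 cos 252° = -6.49
Net: -13.46 east, 34.16 north. Distance = √((-13.46)² + (34.16)²) = 36.719 km.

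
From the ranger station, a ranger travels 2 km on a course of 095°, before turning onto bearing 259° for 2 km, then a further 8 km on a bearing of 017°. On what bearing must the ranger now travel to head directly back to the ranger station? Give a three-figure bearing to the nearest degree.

198°

Leg 1 (095°, 2 km): east 2 sin 95° = 1.99, north 2 cos 95° = -0.17
Leg 2 (259°, 2 km): east 2 sin 259° = -1.96, north 2 cos 259° = -0.38
Leg 3 (017°, 8 km): east 8 sin 17° = 2.34, north 8 cos 17° = 7.65
Net displacement: 2.37 east, 7.09 north. Direction back to start is (-2.37, -7.09): bearing = atan2(-2.37, -7.09) mod 360° = 198.46° ≈ 198°.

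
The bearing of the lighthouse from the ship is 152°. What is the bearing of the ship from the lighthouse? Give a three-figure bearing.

Back-bearing = 152° + 180° = 332°.

332°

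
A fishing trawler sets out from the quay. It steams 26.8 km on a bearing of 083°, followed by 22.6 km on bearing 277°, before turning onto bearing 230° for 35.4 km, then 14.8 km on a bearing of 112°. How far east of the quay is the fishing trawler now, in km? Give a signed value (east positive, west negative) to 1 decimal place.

Leg 1 (083°, 26.8 km): east 26.8 sin 83° = 26.60, north 26.8 cos 83° = 3.27
Leg 2 (277°, 22.6 km): east 22.6 sin 277° = -22.43, north 22.6 cos 277° = 2.75
Leg 3 (230°, 35.4 km): east 35.4 sin 230° = -27.12, north 35.4 cos 230° = -22.75
Leg 4 (112°, 14.8 km): east 14.8 sin 112° = 13.72, north 14.8 cos 112° = -5.54
Net east component: -9.23 km.

-9.2 km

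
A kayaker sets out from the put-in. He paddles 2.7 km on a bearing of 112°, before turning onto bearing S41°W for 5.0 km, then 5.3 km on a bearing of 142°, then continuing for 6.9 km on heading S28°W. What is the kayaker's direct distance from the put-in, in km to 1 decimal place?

15.1 km

Leg 1 (112°, 2.7 km): east 2.7 sin 112° = 2.50, north 2.7 cos 112° = -1.01
Leg 2 (S41°W, 5.0 km): east 5.0 sin 221° = -3.28, north 5.0 cos 221° = -3.77
Leg 3 (142°, 5.3 km): east 5.3 sin 142° = 3.26, north 5.3 cos 142° = -4.18
Leg 4 (S28°W, 6.9 km): east 6.9 sin 208° = -3.24, north 6.9 cos 208° = -6.09
Net: -0.75 east, -15.05 north. Distance = √((-0.75)² + (-15.05)²) = 15.073 km.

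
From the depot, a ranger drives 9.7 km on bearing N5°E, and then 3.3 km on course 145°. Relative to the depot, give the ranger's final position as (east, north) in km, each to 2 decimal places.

(2.74, 6.96)

Leg 1 (N5°E, 9.7 km): east 9.7 sin 5° = 0.85, north 9.7 cos 5° = 9.66
Leg 2 (145°, 3.3 km): east 3.3 sin 145° = 1.89, north 3.3 cos 145° = -2.70
Summing: 2.74 km east, 6.96 km north → (2.74, 6.96).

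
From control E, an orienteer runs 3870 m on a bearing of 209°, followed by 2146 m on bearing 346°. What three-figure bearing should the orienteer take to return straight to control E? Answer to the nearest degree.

Leg 1 (209°, 3870 m): east 3870 sin 209° = -1876.21, north 3870 cos 209° = -3384.78
Leg 2 (346°, 2146 m): east 2146 sin 346° = -519.16, north 2146 cos 346° = 2082.25
Net displacement: -2395.38 east, -1302.52 north. Direction back to start is (2395.38, 1302.52): bearing = atan2(2395.38, 1302.52) mod 360° = 61.46° ≈ 061°.

061°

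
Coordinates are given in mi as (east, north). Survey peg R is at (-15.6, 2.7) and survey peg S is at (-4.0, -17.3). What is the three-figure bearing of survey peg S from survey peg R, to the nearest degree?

Δeast = -4.0 − -15.6 = 11.60; Δnorth = -17.3 − 2.7 = -20.00.
Bearing = atan2(Δeast, Δnorth) mod 360° = 149.89° ≈ 150°.

150°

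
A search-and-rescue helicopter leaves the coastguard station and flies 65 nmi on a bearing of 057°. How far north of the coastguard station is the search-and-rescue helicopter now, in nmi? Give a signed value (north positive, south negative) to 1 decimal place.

35.4 nmi

Leg 1 (057°, 65 nmi): east 65 sin 57° = 54.51, north 65 cos 57° = 35.40
Net north component: 35.40 nmi.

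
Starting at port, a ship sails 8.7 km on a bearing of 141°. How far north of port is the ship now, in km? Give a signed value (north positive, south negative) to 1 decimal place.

Leg 1 (141°, 8.7 km): east 8.7 sin 141° = 5.48, north 8.7 cos 141° = -6.76
Net north component: -6.76 km.

-6.8 km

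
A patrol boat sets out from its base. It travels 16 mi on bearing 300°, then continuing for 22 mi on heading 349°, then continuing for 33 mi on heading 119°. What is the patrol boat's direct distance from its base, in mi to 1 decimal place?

17.4 mi

Leg 1 (300°, 16 mi): east 16 sin 300° = -13.86, north 16 cos 300° = 8.00
Leg 2 (349°, 22 mi): east 22 sin 349° = -4.20, north 22 cos 349° = 21.60
Leg 3 (119°, 33 mi): east 33 sin 119° = 28.86, north 33 cos 119° = -16.00
Net: 10.81 east, 13.60 north. Distance = √((10.81)² + (13.60)²) = 17.369 mi.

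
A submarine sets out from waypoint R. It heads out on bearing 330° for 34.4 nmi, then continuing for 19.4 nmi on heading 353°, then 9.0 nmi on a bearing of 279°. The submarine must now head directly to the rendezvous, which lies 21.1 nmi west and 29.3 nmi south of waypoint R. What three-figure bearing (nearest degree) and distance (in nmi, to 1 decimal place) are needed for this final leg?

Leg 1 (330°, 34.4 nmi): east 34.4 sin 330° = -17.20, north 34.4 cos 330° = 29.79
Leg 2 (353°, 19.4 nmi): east 19.4 sin 353° = -2.36, north 19.4 cos 353° = 19.26
Leg 3 (279°, 9.0 nmi): east 9.0 sin 279° = -8.89, north 9.0 cos 279° = 1.41
Current position: (-28.45, 50.45). Target: (-21.1, -29.3). Remaining: Δeast = 7.35, Δnorth = -79.75.
Bearing = atan2(7.35, -79.75) mod 360° = 174.73°; distance = √((7.35)² + (-79.75)²) = 80.093 nmi.

175°, 80.1 nmi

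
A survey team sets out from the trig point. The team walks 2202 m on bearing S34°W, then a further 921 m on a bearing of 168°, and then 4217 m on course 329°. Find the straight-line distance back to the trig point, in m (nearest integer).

Leg 1 (S34°W, 2202 m): east 2202 sin 214° = -1231.34, north 2202 cos 214° = -1825.54
Leg 2 (168°, 921 m): east 921 sin 168° = 191.49, north 921 cos 168° = -900.87
Leg 3 (329°, 4217 m): east 4217 sin 329° = -2171.92, north 4217 cos 329° = 3614.67
Net: -3211.77 east, 888.26 north. Distance = √((-3211.77)² + (888.26)²) = 3332.339 m.

3332 m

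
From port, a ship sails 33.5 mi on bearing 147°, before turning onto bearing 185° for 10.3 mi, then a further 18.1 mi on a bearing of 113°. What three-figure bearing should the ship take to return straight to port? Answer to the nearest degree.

Leg 1 (147°, 33.5 mi): east 33.5 sin 147° = 18.25, north 33.5 cos 147° = -28.10
Leg 2 (185°, 10.3 mi): east 10.3 sin 185° = -0.90, north 10.3 cos 185° = -10.26
Leg 3 (113°, 18.1 mi): east 18.1 sin 113° = 16.66, north 18.1 cos 113° = -7.07
Net displacement: 34.01 east, -45.43 north. Direction back to start is (-34.01, 45.43): bearing = atan2(-34.01, 45.43) mod 360° = 323.18° ≈ 323°.

323°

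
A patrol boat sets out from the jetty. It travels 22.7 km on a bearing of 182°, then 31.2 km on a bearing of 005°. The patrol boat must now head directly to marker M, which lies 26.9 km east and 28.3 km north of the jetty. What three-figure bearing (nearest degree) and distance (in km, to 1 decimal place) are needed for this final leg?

Leg 1 (182°, 22.7 km): east 22.7 sin 182° = -0.79, north 22.7 cos 182° = -22.69
Leg 2 (005°, 31.2 km): east 31.2 sin 5° = 2.72, north 31.2 cos 5° = 31.08
Current position: (1.93, 8.40). Target: (26.9, 28.3). Remaining: Δeast = 24.97, Δnorth = 19.90.
Bearing = atan2(24.97, 19.90) mod 360° = 51.44°; distance = √((24.97)² + (19.90)²) = 31.935 km.

051°, 31.9 km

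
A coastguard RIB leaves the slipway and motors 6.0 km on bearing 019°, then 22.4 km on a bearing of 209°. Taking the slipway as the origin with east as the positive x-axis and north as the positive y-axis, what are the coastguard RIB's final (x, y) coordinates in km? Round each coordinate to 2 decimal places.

Leg 1 (019°, 6.0 km): east 6.0 sin 19° = 1.95, north 6.0 cos 19° = 5.67
Leg 2 (209°, 22.4 km): east 22.4 sin 209° = -10.86, north 22.4 cos 209° = -19.59
Summing: -8.91 km east, -13.92 km north → (-8.91, -13.92).

(-8.91, -13.92)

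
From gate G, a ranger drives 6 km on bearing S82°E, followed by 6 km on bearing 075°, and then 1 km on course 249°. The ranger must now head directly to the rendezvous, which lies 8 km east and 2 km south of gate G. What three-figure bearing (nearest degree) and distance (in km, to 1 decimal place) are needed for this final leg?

230°, 3.7 km

Leg 1 (S82°E, 6 km): east 6 sin 98° = 5.94, north 6 cos 98° = -0.84
Leg 2 (075°, 6 km): east 6 sin 75° = 5.80, north 6 cos 75° = 1.55
Leg 3 (249°, 1 km): east 1 sin 249° = -0.93, north 1 cos 249° = -0.36
Current position: (10.80, 0.36). Target: (8, -2). Remaining: Δeast = -2.80, Δnorth = -2.36.
Bearing = atan2(-2.80, -2.36) mod 360° = 229.92°; distance = √((-2.80)² + (-2.36)²) = 3.664 km.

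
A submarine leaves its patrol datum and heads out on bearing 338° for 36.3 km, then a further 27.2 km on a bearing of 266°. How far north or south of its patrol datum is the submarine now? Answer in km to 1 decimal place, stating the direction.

Leg 1 (338°, 36.3 km): east 36.3 sin 338° = -13.60, north 36.3 cos 338° = 33.66
Leg 2 (266°, 27.2 km): east 27.2 sin 266° = -27.13, north 27.2 cos 266° = -1.90
Net north component: 31.76 km.

31.8 km north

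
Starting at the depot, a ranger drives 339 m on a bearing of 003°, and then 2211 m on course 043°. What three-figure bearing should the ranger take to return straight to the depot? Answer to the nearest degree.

Leg 1 (003°, 339 m): east 339 sin 3° = 17.74, north 339 cos 3° = 338.54
Leg 2 (043°, 2211 m): east 2211 sin 43° = 1507.90, north 2211 cos 43° = 1617.02
Net displacement: 1525.64 east, 1955.56 north. Direction back to start is (-1525.64, -1955.56): bearing = atan2(-1525.64, -1955.56) mod 360° = 217.96° ≈ 218°.

218°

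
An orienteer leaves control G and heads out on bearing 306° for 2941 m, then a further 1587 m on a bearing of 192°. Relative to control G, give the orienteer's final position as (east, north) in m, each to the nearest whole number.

Leg 1 (306°, 2941 m): east 2941 sin 306° = -2379.32, north 2941 cos 306° = 1728.68
Leg 2 (192°, 1587 m): east 1587 sin 192° = -329.96, north 1587 cos 192° = -1552.32
Summing: -2709.27 m east, 176.36 m north → (-2709, 176).

(-2709, 176)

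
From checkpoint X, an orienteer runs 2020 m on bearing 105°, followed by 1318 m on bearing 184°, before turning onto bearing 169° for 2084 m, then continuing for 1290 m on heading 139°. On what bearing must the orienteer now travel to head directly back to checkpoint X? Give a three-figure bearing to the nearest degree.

327°

Leg 1 (105°, 2020 m): east 2020 sin 105° = 1951.17, north 2020 cos 105° = -522.81
Leg 2 (184°, 1318 m): east 1318 sin 184° = -91.94, north 1318 cos 184° = -1314.79
Leg 3 (169°, 2084 m): east 2084 sin 169° = 397.65, north 2084 cos 169° = -2045.71
Leg 4 (139°, 1290 m): east 1290 sin 139° = 846.32, north 1290 cos 139° = -973.58
Net displacement: 3103.19 east, -4856.89 north. Direction back to start is (-3103.19, 4856.89): bearing = atan2(-3103.19, 4856.89) mod 360° = 327.42° ≈ 327°.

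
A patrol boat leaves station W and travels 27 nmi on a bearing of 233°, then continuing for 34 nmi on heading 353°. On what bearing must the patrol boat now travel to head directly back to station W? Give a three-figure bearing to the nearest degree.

Leg 1 (233°, 27 nmi): east 27 sin 233° = -21.56, north 27 cos 233° = -16.25
Leg 2 (353°, 34 nmi): east 34 sin 353° = -4.14, north 34 cos 353° = 33.75
Net displacement: -25.71 east, 17.50 north. Direction back to start is (25.71, -17.50): bearing = atan2(25.71, -17.50) mod 360° = 124.24° ≈ 124°.

124°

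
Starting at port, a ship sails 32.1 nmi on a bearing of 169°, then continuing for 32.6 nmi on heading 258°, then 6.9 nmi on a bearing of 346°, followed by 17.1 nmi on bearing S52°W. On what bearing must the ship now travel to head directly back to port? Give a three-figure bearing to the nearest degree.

044°

Leg 1 (169°, 32.1 nmi): east 32.1 sin 169° = 6.12, north 32.1 cos 169° = -31.51
Leg 2 (258°, 32.6 nmi): east 32.6 sin 258° = -31.89, north 32.6 cos 258° = -6.78
Leg 3 (346°, 6.9 nmi): east 6.9 sin 346° = -1.67, north 6.9 cos 346° = 6.70
Leg 4 (S52°W, 17.1 nmi): east 17.1 sin 232° = -13.47, north 17.1 cos 232° = -10.53
Net displacement: -40.91 east, -42.12 north. Direction back to start is (40.91, 42.12): bearing = atan2(40.91, 42.12) mod 360° = 44.16° ≈ 044°.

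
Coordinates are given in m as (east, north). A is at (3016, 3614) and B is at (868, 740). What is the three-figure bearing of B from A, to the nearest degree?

Δeast = 868 − 3016 = -2148.00; Δnorth = 740 − 3614 = -2874.00.
Bearing = atan2(Δeast, Δnorth) mod 360° = 216.77° ≈ 217°.

217°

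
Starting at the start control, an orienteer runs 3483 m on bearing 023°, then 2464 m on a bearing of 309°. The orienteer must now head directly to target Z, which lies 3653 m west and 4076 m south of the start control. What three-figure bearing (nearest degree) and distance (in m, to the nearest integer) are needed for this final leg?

Leg 1 (023°, 3483 m): east 3483 sin 23° = 1360.92, north 3483 cos 23° = 3206.12
Leg 2 (309°, 2464 m): east 2464 sin 309° = -1914.89, north 2464 cos 309° = 1550.65
Current position: (-553.97, 4756.76). Target: (-3653, -4076). Remaining: Δeast = -3099.03, Δnorth = -8832.76.
Bearing = atan2(-3099.03, -8832.76) mod 360° = 199.33°; distance = √((-3099.03)² + (-8832.76)²) = 9360.646 m.

199°, 9361 m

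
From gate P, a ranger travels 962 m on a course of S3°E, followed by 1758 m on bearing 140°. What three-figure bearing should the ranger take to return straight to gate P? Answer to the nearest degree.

333°

Leg 1 (S3°E, 962 m): east 962 sin 177° = 50.35, north 962 cos 177° = -960.68
Leg 2 (140°, 1758 m): east 1758 sin 140° = 1130.02, north 1758 cos 140° = -1346.71
Net displacement: 1180.37 east, -2307.39 north. Direction back to start is (-1180.37, 2307.39): bearing = atan2(-1180.37, 2307.39) mod 360° = 332.91° ≈ 333°.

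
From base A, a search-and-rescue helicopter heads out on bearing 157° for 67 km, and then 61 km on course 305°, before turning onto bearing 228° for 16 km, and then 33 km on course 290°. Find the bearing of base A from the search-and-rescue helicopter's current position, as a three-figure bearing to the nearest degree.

Leg 1 (157°, 67 km): east 67 sin 157° = 26.18, north 67 cos 157° = -61.67
Leg 2 (305°, 61 km): east 61 sin 305° = -49.97, north 61 cos 305° = 34.99
Leg 3 (228°, 16 km): east 16 sin 228° = -11.89, north 16 cos 228° = -10.71
Leg 4 (290°, 33 km): east 33 sin 290° = -31.01, north 33 cos 290° = 11.29
Net displacement: -66.69 east, -26.11 north. Direction back to start is (66.69, 26.11): bearing = atan2(66.69, 26.11) mod 360° = 68.62° ≈ 069°.

069°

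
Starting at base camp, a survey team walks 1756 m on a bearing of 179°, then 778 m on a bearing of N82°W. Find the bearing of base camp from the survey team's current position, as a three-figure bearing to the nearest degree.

Leg 1 (179°, 1756 m): east 1756 sin 179° = 30.65, north 1756 cos 179° = -1755.73
Leg 2 (N82°W, 778 m): east 778 sin 278° = -770.43, north 778 cos 278° = 108.28
Net displacement: -739.78 east, -1647.46 north. Direction back to start is (739.78, 1647.46): bearing = atan2(739.78, 1647.46) mod 360° = 24.18° ≈ 024°.

024°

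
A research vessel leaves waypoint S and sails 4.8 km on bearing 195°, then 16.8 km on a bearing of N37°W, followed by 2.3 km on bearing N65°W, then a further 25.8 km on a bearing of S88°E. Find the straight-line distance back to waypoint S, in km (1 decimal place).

Leg 1 (195°, 4.8 km): east 4.8 sin 195° = -1.24, north 4.8 cos 195° = -4.64
Leg 2 (N37°W, 16.8 km): east 16.8 sin 323° = -10.11, north 16.8 cos 323° = 13.42
Leg 3 (N65°W, 2.3 km): east 2.3 sin 295° = -2.08, north 2.3 cos 295° = 0.97
Leg 4 (S88°E, 25.8 km): east 25.8 sin 92° = 25.78, north 25.8 cos 92° = -0.90
Net: 12.35 east, 8.85 north. Distance = √((12.35)² + (8.85)²) = 15.192 km.

15.2 km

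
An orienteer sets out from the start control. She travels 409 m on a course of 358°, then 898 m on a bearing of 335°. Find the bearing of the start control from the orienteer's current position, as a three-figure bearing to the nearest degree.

Leg 1 (358°, 409 m): east 409 sin 358° = -14.27, north 409 cos 358° = 408.75
Leg 2 (335°, 898 m): east 898 sin 335° = -379.51, north 898 cos 335° = 813.86
Net displacement: -393.79 east, 1222.62 north. Direction back to start is (393.79, -1222.62): bearing = atan2(393.79, -1222.62) mod 360° = 162.15° ≈ 162°.

162°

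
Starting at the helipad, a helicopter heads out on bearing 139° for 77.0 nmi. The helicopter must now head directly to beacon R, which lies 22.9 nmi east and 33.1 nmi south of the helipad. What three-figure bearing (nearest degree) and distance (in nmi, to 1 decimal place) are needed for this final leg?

312°, 37.3 nmi

Leg 1 (139°, 77.0 nmi): east 77.0 sin 139° = 50.52, north 77.0 cos 139° = -58.11
Current position: (50.52, -58.11). Target: (22.9, -33.1). Remaining: Δeast = -27.62, Δnorth = 25.01.
Bearing = atan2(-27.62, 25.01) mod 360° = 312.17°; distance = √((-27.62)² + (25.01)²) = 37.260 nmi.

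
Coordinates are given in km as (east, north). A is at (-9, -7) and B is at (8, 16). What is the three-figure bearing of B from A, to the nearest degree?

Δeast = 8 − -9 = 17.00; Δnorth = 16 − -7 = 23.00.
Bearing = atan2(Δeast, Δnorth) mod 360° = 36.47° ≈ 036°.

036°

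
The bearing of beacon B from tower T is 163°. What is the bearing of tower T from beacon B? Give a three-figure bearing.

343°

Back-bearing = 163° + 180° = 343°.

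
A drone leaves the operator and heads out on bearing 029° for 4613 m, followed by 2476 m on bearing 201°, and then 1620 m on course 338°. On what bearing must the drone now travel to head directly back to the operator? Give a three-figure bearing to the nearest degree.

193°

Leg 1 (029°, 4613 m): east 4613 sin 29° = 2236.43, north 4613 cos 29° = 4034.62
Leg 2 (201°, 2476 m): east 2476 sin 201° = -887.32, north 2476 cos 201° = -2311.55
Leg 3 (338°, 1620 m): east 1620 sin 338° = -606.86, north 1620 cos 338° = 1502.04
Net displacement: 742.25 east, 3225.11 north. Direction back to start is (-742.25, -3225.11): bearing = atan2(-742.25, -3225.11) mod 360° = 192.96° ≈ 193°.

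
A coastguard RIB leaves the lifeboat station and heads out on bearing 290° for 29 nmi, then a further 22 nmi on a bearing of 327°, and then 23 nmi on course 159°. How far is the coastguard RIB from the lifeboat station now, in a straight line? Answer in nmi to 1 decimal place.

Leg 1 (290°, 29 nmi): east 29 sin 290° = -27.25, north 29 cos 290° = 9.92
Leg 2 (327°, 22 nmi): east 22 sin 327° = -11.98, north 22 cos 327° = 18.45
Leg 3 (159°, 23 nmi): east 23 sin 159° = 8.24, north 23 cos 159° = -21.47
Net: -30.99 east, 6.90 north. Distance = √((-30.99)² + (6.90)²) = 31.749 nmi.

31.7 nmi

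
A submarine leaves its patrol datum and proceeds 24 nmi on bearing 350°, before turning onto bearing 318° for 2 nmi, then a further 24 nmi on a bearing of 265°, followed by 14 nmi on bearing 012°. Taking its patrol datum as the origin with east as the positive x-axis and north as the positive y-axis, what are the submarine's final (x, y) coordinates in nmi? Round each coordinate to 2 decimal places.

Leg 1 (350°, 24 nmi): east 24 sin 350° = -4.17, north 24 cos 350° = 23.64
Leg 2 (318°, 2 nmi): east 2 sin 318° = -1.34, north 2 cos 318° = 1.49
Leg 3 (265°, 24 nmi): east 24 sin 265° = -23.91, north 24 cos 265° = -2.09
Leg 4 (012°, 14 nmi): east 14 sin 12° = 2.91, north 14 cos 12° = 13.69
Summing: -26.50 nmi east, 36.72 nmi north → (-26.50, 36.72).

(-26.50, 36.72)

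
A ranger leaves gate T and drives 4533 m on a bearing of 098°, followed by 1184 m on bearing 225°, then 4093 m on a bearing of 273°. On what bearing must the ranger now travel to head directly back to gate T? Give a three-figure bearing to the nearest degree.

Leg 1 (098°, 4533 m): east 4533 sin 98° = 4488.89, north 4533 cos 98° = -630.87
Leg 2 (225°, 1184 m): east 1184 sin 225° = -837.21, north 1184 cos 225° = -837.21
Leg 3 (273°, 4093 m): east 4093 sin 273° = -4087.39, north 4093 cos 273° = 214.21
Net displacement: -435.72 east, -1253.88 north. Direction back to start is (435.72, 1253.88): bearing = atan2(435.72, 1253.88) mod 360° = 19.16° ≈ 019°.

019°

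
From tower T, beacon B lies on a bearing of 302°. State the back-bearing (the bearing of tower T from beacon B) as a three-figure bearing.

122°

Back-bearing = 302° − 180° = 122°.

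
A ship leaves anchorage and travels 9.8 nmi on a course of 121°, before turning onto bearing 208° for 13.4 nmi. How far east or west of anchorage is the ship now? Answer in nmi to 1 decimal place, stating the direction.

2.1 nmi east

Leg 1 (121°, 9.8 nmi): east 9.8 sin 121° = 8.40, north 9.8 cos 121° = -5.05
Leg 2 (208°, 13.4 nmi): east 13.4 sin 208° = -6.29, north 13.4 cos 208° = -11.83
Net east component: 2.11 nmi.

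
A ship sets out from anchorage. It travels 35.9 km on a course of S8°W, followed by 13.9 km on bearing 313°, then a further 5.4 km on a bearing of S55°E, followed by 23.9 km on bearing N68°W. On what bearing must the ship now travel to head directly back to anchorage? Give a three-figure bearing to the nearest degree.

058°

Leg 1 (S8°W, 35.9 km): east 35.9 sin 188° = -5.00, north 35.9 cos 188° = -35.55
Leg 2 (313°, 13.9 km): east 13.9 sin 313° = -10.17, north 13.9 cos 313° = 9.48
Leg 3 (S55°E, 5.4 km): east 5.4 sin 125° = 4.42, north 5.4 cos 125° = -3.10
Leg 4 (N68°W, 23.9 km): east 23.9 sin 292° = -22.16, north 23.9 cos 292° = 8.95
Net displacement: -32.90 east, -20.22 north. Direction back to start is (32.90, 20.22): bearing = atan2(32.90, 20.22) mod 360° = 58.43° ≈ 058°.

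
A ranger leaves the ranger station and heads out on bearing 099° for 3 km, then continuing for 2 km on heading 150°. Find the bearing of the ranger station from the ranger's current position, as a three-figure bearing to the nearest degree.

Leg 1 (099°, 3 km): east 3 sin 99° = 2.96, north 3 cos 99° = -0.47
Leg 2 (150°, 2 km): east 2 sin 150° = 1.00, north 2 cos 150° = -1.73
Net displacement: 3.96 east, -2.20 north. Direction back to start is (-3.96, 2.20): bearing = atan2(-3.96, 2.20) mod 360° = 299.05° ≈ 299°.

299°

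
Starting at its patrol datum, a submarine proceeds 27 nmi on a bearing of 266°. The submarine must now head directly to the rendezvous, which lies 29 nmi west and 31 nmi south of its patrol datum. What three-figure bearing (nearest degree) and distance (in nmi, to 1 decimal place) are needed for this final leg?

184°, 29.2 nmi

Leg 1 (266°, 27 nmi): east 27 sin 266° = -26.93, north 27 cos 266° = -1.88
Current position: (-26.93, -1.88). Target: (-29, -31). Remaining: Δeast = -2.07, Δnorth = -29.12.
Bearing = atan2(-2.07, -29.12) mod 360° = 184.06°; distance = √((-2.07)² + (-29.12)²) = 29.190 nmi.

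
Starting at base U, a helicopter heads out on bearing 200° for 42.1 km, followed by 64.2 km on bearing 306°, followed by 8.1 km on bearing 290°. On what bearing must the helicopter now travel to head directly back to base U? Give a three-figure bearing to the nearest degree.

091°

Leg 1 (200°, 42.1 km): east 42.1 sin 200° = -14.40, north 42.1 cos 200° = -39.56
Leg 2 (306°, 64.2 km): east 64.2 sin 306° = -51.94, north 64.2 cos 306° = 37.74
Leg 3 (290°, 8.1 km): east 8.1 sin 290° = -7.61, north 8.1 cos 290° = 2.77
Net displacement: -73.95 east, 0.95 north. Direction back to start is (73.95, -0.95): bearing = atan2(73.95, -0.95) mod 360° = 90.73° ≈ 091°.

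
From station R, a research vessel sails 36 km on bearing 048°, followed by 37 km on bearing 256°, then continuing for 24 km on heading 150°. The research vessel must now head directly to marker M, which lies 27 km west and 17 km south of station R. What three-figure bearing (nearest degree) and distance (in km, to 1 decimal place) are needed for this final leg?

249°, 31.9 km

Leg 1 (048°, 36 km): east 36 sin 48° = 26.75, north 36 cos 48° = 24.09
Leg 2 (256°, 37 km): east 37 sin 256° = -35.90, north 37 cos 256° = -8.95
Leg 3 (150°, 24 km): east 24 sin 150° = 12.00, north 24 cos 150° = -20.78
Current position: (2.85, -5.65). Target: (-27, -17). Remaining: Δeast = -29.85, Δnorth = -11.35.
Bearing = atan2(-29.85, -11.35) mod 360° = 249.18°; distance = √((-29.85)² + (-11.35)²) = 31.938 km.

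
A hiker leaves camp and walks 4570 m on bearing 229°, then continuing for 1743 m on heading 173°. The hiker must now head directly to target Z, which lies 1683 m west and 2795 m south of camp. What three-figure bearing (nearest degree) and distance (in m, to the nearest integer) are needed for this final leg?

Leg 1 (229°, 4570 m): east 4570 sin 229° = -3449.02, north 4570 cos 229° = -2998.19
Leg 2 (173°, 1743 m): east 1743 sin 173° = 212.42, north 1743 cos 173° = -1730.01
Current position: (-3236.60, -4728.20). Target: (-1683, -2795). Remaining: Δeast = 1553.60, Δnorth = 1933.20.
Bearing = atan2(1553.60, 1933.20) mod 360° = 38.79°; distance = √((1553.60)² + (1933.20)²) = 2480.109 m.

039°, 2480 m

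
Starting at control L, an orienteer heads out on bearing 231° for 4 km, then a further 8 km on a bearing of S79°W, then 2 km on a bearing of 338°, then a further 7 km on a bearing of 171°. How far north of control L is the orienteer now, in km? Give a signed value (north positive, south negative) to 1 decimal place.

-9.1 km

Leg 1 (231°, 4 km): east 4 sin 231° = -3.11, north 4 cos 231° = -2.52
Leg 2 (S79°W, 8 km): east 8 sin 259° = -7.85, north 8 cos 259° = -1.53
Leg 3 (338°, 2 km): east 2 sin 338° = -0.75, north 2 cos 338° = 1.85
Leg 4 (171°, 7 km): east 7 sin 171° = 1.10, north 7 cos 171° = -6.91
Net north component: -9.10 km.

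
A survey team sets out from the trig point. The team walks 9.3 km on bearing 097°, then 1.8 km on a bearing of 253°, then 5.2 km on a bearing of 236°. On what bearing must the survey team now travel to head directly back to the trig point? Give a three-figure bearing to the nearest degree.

325°

Leg 1 (097°, 9.3 km): east 9.3 sin 97° = 9.23, north 9.3 cos 97° = -1.13
Leg 2 (253°, 1.8 km): east 1.8 sin 253° = -1.72, north 1.8 cos 253° = -0.53
Leg 3 (236°, 5.2 km): east 5.2 sin 236° = -4.31, north 5.2 cos 236° = -2.91
Net displacement: 3.20 east, -4.57 north. Direction back to start is (-3.20, 4.57): bearing = atan2(-3.20, 4.57) mod 360° = 325.00° ≈ 325°.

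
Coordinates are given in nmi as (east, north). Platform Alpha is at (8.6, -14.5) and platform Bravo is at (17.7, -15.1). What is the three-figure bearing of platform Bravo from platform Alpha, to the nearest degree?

094°

Δeast = 17.7 − 8.6 = 9.10; Δnorth = -15.1 − -14.5 = -0.60.
Bearing = atan2(Δeast, Δnorth) mod 360° = 93.77° ≈ 094°.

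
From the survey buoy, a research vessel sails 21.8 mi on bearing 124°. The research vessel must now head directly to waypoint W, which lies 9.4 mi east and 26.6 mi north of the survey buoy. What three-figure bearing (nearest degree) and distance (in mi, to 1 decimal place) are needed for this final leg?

Leg 1 (124°, 21.8 mi): east 21.8 sin 124° = 18.07, north 21.8 cos 124° = -12.19
Current position: (18.07, -12.19). Target: (9.4, 26.6). Remaining: Δeast = -8.67, Δnorth = 38.79.
Bearing = atan2(-8.67, 38.79) mod 360° = 347.40°; distance = √((-8.67)² + (38.79)²) = 39.748 mi.

347°, 39.7 mi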